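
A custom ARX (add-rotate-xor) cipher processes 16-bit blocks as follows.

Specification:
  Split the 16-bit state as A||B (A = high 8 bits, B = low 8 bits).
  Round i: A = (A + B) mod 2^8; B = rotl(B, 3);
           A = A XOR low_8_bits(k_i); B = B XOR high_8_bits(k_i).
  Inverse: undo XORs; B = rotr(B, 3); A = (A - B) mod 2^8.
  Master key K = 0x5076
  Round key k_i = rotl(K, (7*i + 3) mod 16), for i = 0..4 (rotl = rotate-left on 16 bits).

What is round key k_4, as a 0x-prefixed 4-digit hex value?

0x283B

K = 0x5076
k_0 = rotl(K, (7*0+3) mod 16) = rotl(K, 3) = 0x83B2
k_1 = rotl(K, (7*1+3) mod 16) = rotl(K, 10) = 0xD941
k_2 = rotl(K, (7*2+3) mod 16) = rotl(K, 1) = 0xA0EC
k_3 = rotl(K, (7*3+3) mod 16) = rotl(K, 8) = 0x7650
k_4 = rotl(K, (7*4+3) mod 16) = rotl(K, 15) = 0x283B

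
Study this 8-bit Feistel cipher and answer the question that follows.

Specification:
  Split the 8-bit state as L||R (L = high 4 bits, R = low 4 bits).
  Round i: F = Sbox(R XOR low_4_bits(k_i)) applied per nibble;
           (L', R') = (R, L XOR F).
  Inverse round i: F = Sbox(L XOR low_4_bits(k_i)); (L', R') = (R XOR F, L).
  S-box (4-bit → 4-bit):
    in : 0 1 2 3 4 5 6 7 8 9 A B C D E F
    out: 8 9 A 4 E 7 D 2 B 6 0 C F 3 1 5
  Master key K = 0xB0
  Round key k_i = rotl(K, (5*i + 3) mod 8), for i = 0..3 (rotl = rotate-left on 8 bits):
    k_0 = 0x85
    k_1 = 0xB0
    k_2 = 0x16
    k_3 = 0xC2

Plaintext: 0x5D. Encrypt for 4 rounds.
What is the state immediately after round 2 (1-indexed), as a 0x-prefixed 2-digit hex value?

0xEC

s_0 = plaintext = 0x5D
s_1 = Round(s_0, k_0) = 0xDE
s_2 = Round(s_1, k_1) = 0xEC
s_3 = Round(s_2, k_2) = 0xCE
s_4 = Round(s_3, k_3) = 0xE3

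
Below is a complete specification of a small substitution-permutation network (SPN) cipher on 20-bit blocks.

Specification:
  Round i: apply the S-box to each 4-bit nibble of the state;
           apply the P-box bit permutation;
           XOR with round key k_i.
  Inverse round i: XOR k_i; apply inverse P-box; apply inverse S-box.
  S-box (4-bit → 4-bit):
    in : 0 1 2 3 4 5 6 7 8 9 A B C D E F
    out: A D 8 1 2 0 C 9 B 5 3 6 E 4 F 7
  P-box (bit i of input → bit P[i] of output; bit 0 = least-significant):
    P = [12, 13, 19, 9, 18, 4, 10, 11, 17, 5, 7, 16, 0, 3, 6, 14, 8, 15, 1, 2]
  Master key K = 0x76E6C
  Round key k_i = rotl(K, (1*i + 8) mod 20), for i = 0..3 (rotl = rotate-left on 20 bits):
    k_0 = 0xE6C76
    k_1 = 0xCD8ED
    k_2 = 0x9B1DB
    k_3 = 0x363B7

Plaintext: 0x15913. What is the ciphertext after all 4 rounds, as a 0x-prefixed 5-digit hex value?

s_0 = plaintext = 0x15913
s_1 = Round(s_0, k_0) = 0x871F0
s_2 = Round(s_1, k_1) = 0xB3F78
s_3 = Round(s_2, k_2) = 0xF0B78
s_4 = Round(s_3, k_3) = 0x7981D

0x7981D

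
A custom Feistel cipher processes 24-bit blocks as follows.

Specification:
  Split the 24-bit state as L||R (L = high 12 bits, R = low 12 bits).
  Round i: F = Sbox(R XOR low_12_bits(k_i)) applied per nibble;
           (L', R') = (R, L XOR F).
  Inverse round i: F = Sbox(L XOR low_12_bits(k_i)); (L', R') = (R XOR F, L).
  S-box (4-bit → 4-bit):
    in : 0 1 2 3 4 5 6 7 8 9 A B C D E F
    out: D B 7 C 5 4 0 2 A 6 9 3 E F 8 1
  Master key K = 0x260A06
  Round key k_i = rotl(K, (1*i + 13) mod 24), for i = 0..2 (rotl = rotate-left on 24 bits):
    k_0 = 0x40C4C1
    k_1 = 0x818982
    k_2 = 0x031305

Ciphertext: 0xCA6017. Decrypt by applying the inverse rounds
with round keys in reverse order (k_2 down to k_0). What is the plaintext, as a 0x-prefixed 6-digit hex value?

0x6B0670

s_0 = ciphertext = 0xCA6017
s_1 = InvRound(s_0, k_2) = 0x18BCA6
s_2 = InvRound(s_1, k_1) = 0x67018B
s_3 = InvRound(s_2, k_0) = 0x6B0670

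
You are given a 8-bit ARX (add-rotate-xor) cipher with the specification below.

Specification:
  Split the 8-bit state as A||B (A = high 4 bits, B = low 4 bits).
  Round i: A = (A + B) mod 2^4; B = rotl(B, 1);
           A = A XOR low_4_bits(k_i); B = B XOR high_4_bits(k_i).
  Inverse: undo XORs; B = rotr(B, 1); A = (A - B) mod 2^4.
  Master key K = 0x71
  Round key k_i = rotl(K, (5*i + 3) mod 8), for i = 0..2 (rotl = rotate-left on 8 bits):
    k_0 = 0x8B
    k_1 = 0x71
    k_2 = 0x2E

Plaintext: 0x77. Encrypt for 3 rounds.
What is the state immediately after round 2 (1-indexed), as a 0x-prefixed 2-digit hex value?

s_0 = plaintext = 0x77
s_1 = Round(s_0, k_0) = 0x56
s_2 = Round(s_1, k_1) = 0xAB
s_3 = Round(s_2, k_2) = 0xB5

0xAB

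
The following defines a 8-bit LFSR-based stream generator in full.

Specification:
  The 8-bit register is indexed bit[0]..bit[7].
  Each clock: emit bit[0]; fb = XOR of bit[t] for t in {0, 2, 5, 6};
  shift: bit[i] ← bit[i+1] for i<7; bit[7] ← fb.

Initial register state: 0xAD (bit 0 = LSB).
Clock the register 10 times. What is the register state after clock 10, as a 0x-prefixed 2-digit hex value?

reg_0 = 0xAD
clock 1: out=1, reg = 0xD6
clock 2: out=0, reg = 0x6B
clock 3: out=1, reg = 0xB5
clock 4: out=1, reg = 0xDA
clock 5: out=0, reg = 0xED
clock 6: out=1, reg = 0x76
clock 7: out=0, reg = 0xBB
clock 8: out=1, reg = 0x5D
clock 9: out=1, reg = 0xAE
clock 10: out=0, reg = 0x57

0x57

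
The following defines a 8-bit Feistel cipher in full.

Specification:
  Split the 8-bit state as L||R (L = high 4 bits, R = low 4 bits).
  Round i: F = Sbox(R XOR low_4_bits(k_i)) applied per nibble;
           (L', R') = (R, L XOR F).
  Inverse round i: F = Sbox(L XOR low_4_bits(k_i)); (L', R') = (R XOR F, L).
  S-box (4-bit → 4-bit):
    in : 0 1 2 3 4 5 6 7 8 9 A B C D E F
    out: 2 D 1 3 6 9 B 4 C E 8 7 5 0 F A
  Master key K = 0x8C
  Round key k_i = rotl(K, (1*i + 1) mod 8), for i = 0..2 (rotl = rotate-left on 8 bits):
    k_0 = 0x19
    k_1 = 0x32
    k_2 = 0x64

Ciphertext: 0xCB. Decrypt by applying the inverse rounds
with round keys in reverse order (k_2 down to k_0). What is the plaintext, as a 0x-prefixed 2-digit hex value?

0x25

s_0 = ciphertext = 0xCB
s_1 = InvRound(s_0, k_2) = 0x7C
s_2 = InvRound(s_1, k_1) = 0x57
s_3 = InvRound(s_2, k_0) = 0x25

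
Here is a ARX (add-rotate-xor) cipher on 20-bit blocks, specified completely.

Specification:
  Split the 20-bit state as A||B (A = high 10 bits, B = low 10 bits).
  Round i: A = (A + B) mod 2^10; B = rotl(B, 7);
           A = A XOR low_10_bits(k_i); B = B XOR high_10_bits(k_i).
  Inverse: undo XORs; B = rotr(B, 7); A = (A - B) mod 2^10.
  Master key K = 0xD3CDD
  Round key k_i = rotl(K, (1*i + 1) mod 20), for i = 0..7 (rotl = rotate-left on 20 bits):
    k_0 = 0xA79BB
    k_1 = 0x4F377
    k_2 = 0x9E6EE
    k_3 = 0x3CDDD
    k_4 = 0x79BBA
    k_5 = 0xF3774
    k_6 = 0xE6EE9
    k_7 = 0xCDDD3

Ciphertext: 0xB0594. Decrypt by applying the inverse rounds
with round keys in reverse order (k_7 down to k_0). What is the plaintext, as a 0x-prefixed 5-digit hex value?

s_0 = ciphertext = 0xB0594
s_1 = InvRound(s_0, k_7) = 0x7D51D
s_2 = InvRound(s_1, k_6) = 0xB9C35
s_3 = InvRound(s_2, k_5) = 0x733C7
s_4 = InvRound(s_3, k_4) = 0x5A90C
s_5 = InvRound(s_4, k_3) = 0x2F3FB
s_6 = InvRound(s_5, k_2) = 0x8FC13
s_7 = InvRound(s_6, k_1) = 0xF397A
s_8 = InvRound(s_7, k_0) = 0xD3B27

0xD3B27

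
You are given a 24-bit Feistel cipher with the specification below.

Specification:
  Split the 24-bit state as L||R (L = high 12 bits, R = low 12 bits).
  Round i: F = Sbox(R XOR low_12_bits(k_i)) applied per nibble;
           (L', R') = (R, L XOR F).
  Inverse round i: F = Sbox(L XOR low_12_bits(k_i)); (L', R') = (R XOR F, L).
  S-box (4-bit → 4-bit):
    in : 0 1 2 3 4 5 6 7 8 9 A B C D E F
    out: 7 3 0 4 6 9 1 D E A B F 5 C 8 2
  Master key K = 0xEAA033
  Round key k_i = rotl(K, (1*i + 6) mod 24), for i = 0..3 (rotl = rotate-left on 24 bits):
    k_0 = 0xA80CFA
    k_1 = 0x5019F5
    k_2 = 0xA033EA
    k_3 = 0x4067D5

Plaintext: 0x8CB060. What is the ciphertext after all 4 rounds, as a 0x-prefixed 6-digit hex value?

0x46423A

s_0 = plaintext = 0x8CB060
s_1 = Round(s_0, k_0) = 0x060D60
s_2 = Round(s_1, k_1) = 0xD606C9
s_3 = Round(s_2, k_2) = 0x6C9464
s_4 = Round(s_3, k_3) = 0x46423A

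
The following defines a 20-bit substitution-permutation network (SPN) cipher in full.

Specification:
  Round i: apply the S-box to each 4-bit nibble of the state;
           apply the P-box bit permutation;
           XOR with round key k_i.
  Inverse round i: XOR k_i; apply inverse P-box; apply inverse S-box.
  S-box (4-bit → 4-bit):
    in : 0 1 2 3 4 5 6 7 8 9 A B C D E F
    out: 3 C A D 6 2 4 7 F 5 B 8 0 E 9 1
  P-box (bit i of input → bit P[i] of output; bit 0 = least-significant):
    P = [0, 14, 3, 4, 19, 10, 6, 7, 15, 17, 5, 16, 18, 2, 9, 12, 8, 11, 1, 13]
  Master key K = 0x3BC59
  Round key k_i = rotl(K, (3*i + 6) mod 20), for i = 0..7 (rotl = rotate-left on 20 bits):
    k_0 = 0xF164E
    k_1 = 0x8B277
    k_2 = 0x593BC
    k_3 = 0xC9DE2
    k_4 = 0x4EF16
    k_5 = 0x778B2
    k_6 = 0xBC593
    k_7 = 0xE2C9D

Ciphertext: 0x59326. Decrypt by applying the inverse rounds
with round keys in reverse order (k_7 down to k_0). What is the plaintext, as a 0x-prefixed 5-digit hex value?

0x82967

s_0 = ciphertext = 0x59326
s_1 = InvRound(s_0, k_7) = 0x818A3
s_2 = InvRound(s_1, k_6) = 0x0B852
s_3 = InvRound(s_2, k_5) = 0xCF815
s_4 = InvRound(s_3, k_4) = 0x91C0F
s_5 = InvRound(s_4, k_3) = 0xF0319
s_6 = InvRound(s_5, k_2) = 0xC27EF
s_7 = InvRound(s_6, k_1) = 0xFEF21
s_8 = InvRound(s_7, k_0) = 0x82967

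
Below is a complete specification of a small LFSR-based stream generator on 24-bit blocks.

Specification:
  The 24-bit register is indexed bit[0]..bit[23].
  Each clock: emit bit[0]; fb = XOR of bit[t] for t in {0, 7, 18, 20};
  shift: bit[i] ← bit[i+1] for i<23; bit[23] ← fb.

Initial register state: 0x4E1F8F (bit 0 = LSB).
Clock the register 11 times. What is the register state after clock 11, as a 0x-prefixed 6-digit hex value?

reg_0 = 0x4E1F8F
clock 1: out=1, reg = 0xA70FC7
clock 2: out=1, reg = 0xD387E3
clock 3: out=1, reg = 0xE9C3F1
clock 4: out=1, reg = 0x74E1F8
clock 5: out=0, reg = 0xBA70FC
clock 6: out=0, reg = 0x5D387E
clock 7: out=0, reg = 0x2E9C3F
clock 8: out=1, reg = 0x174E1F
clock 9: out=1, reg = 0x8BA70F
clock 10: out=1, reg = 0xC5D387
clock 11: out=1, reg = 0xE2E9C3

0xE2E9C3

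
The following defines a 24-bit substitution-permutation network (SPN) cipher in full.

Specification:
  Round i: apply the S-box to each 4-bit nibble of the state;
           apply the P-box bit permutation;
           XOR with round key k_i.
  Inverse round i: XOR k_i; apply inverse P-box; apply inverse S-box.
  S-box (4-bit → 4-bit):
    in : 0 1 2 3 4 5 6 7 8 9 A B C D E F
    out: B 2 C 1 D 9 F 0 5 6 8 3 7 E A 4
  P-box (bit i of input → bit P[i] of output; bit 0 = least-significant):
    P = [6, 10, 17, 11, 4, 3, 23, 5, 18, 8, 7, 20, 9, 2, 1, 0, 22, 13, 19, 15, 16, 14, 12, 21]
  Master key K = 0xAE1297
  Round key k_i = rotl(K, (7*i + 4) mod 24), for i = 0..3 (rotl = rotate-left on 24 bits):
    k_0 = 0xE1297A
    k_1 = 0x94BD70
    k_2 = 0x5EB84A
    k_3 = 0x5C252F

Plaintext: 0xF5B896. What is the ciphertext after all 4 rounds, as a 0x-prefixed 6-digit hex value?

s_0 = plaintext = 0xF5B896
s_1 = Round(s_0, k_0) = 0x27B7B6
s_2 = Round(s_1, k_1) = 0xB6A32C
s_3 = Round(s_2, k_2) = 0x915C2B
s_4 = Round(s_3, k_3) = 0xD852CE

0xD852CE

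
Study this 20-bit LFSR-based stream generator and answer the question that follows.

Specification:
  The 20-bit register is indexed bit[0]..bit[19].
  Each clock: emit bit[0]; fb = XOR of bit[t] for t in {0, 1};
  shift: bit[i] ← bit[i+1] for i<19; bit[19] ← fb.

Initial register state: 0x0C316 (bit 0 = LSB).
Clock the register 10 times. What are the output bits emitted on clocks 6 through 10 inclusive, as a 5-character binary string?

reg_0 = 0x0C316
clock 1: out=0, reg = 0x8618B
clock 2: out=1, reg = 0x430C5
clock 3: out=1, reg = 0xA1862
clock 4: out=0, reg = 0xD0C31
clock 5: out=1, reg = 0xE8618
clock 6: out=0, reg = 0x7430C
clock 7: out=0, reg = 0x3A186
clock 8: out=0, reg = 0x9D0C3
clock 9: out=1, reg = 0x4E861
clock 10: out=1, reg = 0xA7430

00011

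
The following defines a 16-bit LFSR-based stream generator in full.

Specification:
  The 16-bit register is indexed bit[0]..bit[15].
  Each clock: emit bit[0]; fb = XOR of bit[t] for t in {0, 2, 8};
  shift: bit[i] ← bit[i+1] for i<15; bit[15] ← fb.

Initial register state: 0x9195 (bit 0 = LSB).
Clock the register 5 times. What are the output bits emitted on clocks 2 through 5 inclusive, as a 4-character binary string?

reg_0 = 0x9195
clock 1: out=1, reg = 0xC8CA
clock 2: out=0, reg = 0x6465
clock 3: out=1, reg = 0x3232
clock 4: out=0, reg = 0x1919
clock 5: out=1, reg = 0x0C8C

0101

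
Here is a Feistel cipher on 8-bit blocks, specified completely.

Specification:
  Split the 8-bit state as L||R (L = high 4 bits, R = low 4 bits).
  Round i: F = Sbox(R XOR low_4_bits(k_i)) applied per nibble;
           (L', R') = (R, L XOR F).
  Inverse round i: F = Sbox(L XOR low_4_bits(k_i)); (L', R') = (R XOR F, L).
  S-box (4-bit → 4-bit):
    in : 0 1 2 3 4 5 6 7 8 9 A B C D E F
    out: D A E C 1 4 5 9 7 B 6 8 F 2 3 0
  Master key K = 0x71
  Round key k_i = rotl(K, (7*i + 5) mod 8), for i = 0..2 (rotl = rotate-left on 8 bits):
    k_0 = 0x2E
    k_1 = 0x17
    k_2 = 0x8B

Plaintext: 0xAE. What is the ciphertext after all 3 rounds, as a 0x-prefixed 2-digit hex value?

0x30

s_0 = plaintext = 0xAE
s_1 = Round(s_0, k_0) = 0xE7
s_2 = Round(s_1, k_1) = 0x73
s_3 = Round(s_2, k_2) = 0x30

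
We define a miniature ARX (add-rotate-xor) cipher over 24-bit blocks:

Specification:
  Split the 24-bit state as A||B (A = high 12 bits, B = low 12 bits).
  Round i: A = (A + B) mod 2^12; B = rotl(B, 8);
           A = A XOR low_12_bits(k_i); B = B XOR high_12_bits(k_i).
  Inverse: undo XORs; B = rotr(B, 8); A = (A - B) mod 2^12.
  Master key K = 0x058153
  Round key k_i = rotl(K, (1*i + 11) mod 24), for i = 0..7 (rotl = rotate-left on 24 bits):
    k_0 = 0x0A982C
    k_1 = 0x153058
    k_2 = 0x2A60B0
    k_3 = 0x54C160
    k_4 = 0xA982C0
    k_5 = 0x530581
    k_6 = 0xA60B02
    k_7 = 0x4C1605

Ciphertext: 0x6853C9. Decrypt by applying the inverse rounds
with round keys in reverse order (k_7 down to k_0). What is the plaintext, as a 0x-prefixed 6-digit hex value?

s_0 = ciphertext = 0x6853C9
s_1 = InvRound(s_0, k_7) = 0xFF9087
s_2 = InvRound(s_1, k_6) = 0x681E7A
s_3 = InvRound(s_2, k_5) = 0xE554AB
s_4 = InvRound(s_3, k_4) = 0x95733E
s_5 = InvRound(s_4, k_3) = 0x111726
s_6 = InvRound(s_5, k_2) = 0x99C805
s_7 = InvRound(s_6, k_1) = 0x45B569
s_8 = InvRound(s_7, k_0) = 0x072C05

0x072C05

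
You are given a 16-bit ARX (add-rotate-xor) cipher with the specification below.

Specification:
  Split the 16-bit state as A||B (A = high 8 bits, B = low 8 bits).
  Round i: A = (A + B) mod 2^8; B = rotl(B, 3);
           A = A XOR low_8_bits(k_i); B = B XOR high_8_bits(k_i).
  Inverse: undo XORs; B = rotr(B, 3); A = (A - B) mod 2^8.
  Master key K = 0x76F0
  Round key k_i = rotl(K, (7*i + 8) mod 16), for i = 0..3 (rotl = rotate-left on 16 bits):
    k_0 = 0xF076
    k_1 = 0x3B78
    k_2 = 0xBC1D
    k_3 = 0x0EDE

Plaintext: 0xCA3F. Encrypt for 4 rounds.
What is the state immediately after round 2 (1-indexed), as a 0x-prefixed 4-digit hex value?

0xF073

s_0 = plaintext = 0xCA3F
s_1 = Round(s_0, k_0) = 0x7F09
s_2 = Round(s_1, k_1) = 0xF073
s_3 = Round(s_2, k_2) = 0x7E27
s_4 = Round(s_3, k_3) = 0x7B37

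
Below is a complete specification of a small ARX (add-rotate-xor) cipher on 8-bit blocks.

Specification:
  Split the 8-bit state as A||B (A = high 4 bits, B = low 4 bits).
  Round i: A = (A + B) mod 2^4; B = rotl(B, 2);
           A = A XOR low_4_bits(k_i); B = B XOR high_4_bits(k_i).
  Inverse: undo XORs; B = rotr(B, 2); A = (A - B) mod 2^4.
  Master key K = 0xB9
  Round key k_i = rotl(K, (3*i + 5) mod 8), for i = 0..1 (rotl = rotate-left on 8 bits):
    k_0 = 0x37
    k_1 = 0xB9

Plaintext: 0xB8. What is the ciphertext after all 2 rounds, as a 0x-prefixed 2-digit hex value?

0xCF

s_0 = plaintext = 0xB8
s_1 = Round(s_0, k_0) = 0x41
s_2 = Round(s_1, k_1) = 0xCF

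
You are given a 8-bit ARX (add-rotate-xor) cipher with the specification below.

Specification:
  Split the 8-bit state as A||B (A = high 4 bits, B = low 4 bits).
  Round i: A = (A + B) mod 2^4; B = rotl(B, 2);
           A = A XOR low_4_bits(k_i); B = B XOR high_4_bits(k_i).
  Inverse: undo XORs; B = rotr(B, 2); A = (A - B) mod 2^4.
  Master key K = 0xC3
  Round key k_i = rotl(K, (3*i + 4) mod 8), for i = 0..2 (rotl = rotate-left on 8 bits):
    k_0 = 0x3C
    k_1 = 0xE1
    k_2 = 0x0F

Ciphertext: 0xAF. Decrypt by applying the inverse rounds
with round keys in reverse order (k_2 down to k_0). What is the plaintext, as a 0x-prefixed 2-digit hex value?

0x2D

s_0 = ciphertext = 0xAF
s_1 = InvRound(s_0, k_2) = 0x6F
s_2 = InvRound(s_1, k_1) = 0x34
s_3 = InvRound(s_2, k_0) = 0x2D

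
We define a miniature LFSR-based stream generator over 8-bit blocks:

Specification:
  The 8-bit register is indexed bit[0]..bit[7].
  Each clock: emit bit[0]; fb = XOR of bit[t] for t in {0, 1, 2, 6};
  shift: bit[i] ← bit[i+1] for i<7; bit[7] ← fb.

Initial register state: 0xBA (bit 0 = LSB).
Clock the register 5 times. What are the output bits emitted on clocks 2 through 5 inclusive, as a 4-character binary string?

reg_0 = 0xBA
clock 1: out=0, reg = 0xDD
clock 2: out=1, reg = 0xEE
clock 3: out=0, reg = 0xF7
clock 4: out=1, reg = 0x7B
clock 5: out=1, reg = 0xBD

1011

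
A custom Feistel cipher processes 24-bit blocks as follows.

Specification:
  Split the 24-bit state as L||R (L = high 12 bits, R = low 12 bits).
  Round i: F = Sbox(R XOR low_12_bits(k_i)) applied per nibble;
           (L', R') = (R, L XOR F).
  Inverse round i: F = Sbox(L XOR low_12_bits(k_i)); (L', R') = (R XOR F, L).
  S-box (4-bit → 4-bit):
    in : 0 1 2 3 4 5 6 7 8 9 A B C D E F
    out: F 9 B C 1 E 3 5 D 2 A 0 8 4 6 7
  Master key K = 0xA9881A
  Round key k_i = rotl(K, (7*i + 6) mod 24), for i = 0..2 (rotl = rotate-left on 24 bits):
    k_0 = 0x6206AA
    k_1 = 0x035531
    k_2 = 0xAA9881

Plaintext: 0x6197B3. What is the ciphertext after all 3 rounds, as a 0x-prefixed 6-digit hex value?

s_0 = plaintext = 0x6197B3
s_1 = Round(s_0, k_0) = 0x7B3F8B
s_2 = Round(s_1, k_1) = 0xF8BDB9
s_3 = Round(s_2, k_2) = 0xDB9146

0xDB9146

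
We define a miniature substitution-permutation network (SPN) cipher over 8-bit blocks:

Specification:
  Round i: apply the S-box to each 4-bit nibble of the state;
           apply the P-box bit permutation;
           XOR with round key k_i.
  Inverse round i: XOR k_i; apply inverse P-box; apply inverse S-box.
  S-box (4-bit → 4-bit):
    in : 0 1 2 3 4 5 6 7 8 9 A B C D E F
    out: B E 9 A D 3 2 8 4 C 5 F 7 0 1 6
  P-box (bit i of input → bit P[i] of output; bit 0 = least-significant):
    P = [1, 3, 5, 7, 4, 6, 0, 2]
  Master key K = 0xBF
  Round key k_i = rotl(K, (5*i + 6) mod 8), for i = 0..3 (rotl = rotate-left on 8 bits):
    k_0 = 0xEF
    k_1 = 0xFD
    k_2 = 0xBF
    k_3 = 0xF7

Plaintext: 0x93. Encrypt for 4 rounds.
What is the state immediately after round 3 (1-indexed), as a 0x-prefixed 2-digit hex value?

0xD3

s_0 = plaintext = 0x93
s_1 = Round(s_0, k_0) = 0x62
s_2 = Round(s_1, k_1) = 0x3F
s_3 = Round(s_2, k_2) = 0xD3
s_4 = Round(s_3, k_3) = 0x7F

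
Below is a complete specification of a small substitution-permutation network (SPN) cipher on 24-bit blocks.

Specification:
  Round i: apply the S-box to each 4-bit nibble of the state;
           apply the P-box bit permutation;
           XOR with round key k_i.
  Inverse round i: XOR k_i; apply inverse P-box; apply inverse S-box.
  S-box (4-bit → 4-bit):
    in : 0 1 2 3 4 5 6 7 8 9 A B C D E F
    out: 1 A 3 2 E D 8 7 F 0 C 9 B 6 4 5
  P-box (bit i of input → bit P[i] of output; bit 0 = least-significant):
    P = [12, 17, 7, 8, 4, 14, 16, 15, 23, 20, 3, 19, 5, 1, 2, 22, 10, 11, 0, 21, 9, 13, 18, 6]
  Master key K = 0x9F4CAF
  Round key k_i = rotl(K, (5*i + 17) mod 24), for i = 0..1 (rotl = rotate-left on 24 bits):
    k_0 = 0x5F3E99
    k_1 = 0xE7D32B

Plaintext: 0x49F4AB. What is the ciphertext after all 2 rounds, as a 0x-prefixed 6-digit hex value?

s_0 = plaintext = 0x49F4AB
s_1 = Round(s_0, k_0) = 0x428FF5
s_2 = Round(s_1, k_1) = 0x22EED5

0x22EED5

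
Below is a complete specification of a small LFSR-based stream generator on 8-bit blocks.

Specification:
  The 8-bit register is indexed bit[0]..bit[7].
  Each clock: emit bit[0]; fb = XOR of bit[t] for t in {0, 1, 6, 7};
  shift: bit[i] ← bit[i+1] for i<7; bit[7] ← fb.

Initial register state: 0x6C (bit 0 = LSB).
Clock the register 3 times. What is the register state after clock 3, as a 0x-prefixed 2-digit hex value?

0xAD

reg_0 = 0x6C
clock 1: out=0, reg = 0xB6
clock 2: out=0, reg = 0x5B
clock 3: out=1, reg = 0xAD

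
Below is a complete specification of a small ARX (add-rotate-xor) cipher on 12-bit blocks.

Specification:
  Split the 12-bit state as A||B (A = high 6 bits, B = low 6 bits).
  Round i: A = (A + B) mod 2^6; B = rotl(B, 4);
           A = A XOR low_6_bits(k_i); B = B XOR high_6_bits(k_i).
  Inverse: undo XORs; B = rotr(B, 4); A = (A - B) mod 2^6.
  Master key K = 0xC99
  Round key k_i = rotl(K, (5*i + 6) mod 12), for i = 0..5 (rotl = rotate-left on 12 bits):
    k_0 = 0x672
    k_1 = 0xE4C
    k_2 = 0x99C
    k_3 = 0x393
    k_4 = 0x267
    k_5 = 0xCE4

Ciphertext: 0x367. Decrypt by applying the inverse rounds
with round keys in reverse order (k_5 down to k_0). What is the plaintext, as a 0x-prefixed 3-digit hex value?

s_0 = ciphertext = 0x367
s_1 = InvRound(s_0, k_5) = 0x611
s_2 = InvRound(s_1, k_4) = 0x7A1
s_3 = InvRound(s_2, k_3) = 0x3FE
s_4 = InvRound(s_3, k_2) = 0xCA1
s_5 = InvRound(s_4, k_1) = 0x761
s_6 = InvRound(s_5, k_0) = 0x323

0x323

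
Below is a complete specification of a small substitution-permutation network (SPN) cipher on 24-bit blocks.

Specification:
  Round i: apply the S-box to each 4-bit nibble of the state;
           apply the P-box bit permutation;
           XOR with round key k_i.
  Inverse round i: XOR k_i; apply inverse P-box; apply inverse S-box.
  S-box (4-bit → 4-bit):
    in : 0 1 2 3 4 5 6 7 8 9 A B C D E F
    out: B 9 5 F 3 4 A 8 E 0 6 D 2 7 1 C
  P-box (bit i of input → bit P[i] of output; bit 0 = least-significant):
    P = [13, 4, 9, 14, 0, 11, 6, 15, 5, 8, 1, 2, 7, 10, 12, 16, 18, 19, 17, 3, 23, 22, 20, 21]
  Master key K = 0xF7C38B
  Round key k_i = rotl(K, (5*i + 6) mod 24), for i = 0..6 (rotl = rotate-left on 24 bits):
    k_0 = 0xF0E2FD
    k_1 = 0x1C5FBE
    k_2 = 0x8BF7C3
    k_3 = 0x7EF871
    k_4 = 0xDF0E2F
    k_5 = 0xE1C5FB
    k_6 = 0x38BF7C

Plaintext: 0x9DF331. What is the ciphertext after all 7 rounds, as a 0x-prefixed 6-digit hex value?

s_0 = plaintext = 0x9DF331
s_1 = Round(s_0, k_0) = 0xFF1B9A
s_2 = Round(s_1, k_1) = 0x2F5D00
s_3 = Round(s_2, k_2) = 0x190EF8
s_4 = Round(s_3, k_3) = 0xDF3E81
s_5 = Round(s_4, k_4) = 0x0CF2C7
s_6 = Round(s_5, k_5) = 0x089DD9
s_7 = Round(s_6, k_6) = 0xD2B617

0xD2B617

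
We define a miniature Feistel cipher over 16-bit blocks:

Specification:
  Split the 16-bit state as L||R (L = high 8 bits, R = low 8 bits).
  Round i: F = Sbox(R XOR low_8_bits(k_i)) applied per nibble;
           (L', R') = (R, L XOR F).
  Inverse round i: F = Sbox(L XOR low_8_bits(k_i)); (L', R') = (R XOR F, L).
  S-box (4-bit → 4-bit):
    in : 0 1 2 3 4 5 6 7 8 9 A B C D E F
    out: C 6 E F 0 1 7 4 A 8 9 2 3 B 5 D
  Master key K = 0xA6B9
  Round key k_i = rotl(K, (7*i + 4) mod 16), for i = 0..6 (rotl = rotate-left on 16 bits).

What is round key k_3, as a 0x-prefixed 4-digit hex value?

K = 0xA6B9
k_0 = rotl(K, (7*0+4) mod 16) = rotl(K, 4) = 0x6B9A
k_1 = rotl(K, (7*1+4) mod 16) = rotl(K, 11) = 0xCD35
k_2 = rotl(K, (7*2+4) mod 16) = rotl(K, 2) = 0x9AE6
k_3 = rotl(K, (7*3+4) mod 16) = rotl(K, 9) = 0x734D

0x734D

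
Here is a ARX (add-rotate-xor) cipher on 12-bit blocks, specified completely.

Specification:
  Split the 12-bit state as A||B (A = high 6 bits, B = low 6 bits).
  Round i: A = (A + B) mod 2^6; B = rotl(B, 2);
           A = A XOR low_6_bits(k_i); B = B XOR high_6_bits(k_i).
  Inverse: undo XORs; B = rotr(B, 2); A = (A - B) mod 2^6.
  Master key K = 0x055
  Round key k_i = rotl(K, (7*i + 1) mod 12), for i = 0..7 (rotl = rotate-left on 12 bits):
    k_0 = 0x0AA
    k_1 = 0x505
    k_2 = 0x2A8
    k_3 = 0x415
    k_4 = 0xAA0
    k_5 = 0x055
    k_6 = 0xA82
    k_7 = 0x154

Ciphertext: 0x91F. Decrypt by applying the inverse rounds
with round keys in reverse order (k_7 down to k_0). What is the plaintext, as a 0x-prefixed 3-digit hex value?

0x7D7

s_0 = ciphertext = 0x91F
s_1 = InvRound(s_0, k_7) = 0x2A6
s_2 = InvRound(s_1, k_6) = 0x143
s_3 = InvRound(s_2, k_5) = 0xC20
s_4 = InvRound(s_3, k_4) = 0xBA2
s_5 = InvRound(s_4, k_3) = 0x3EC
s_6 = InvRound(s_5, k_2) = 0xFA9
s_7 = InvRound(s_6, k_1) = 0x71F
s_8 = InvRound(s_7, k_0) = 0x7D7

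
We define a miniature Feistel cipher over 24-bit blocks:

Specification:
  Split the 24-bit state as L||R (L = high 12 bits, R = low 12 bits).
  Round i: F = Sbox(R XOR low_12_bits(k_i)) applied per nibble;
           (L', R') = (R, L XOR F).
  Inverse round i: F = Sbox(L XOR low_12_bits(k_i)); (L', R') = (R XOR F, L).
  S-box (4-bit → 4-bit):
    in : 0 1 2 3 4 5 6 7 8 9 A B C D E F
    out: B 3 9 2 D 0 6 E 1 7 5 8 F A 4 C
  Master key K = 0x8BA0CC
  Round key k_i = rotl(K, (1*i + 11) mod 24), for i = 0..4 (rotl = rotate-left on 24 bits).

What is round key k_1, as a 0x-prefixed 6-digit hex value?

0x0CC8BA

K = 0x8BA0CC
k_0 = rotl(K, (1*0+11) mod 24) = rotl(K, 11) = 0x06645D
k_1 = rotl(K, (1*1+11) mod 24) = rotl(K, 12) = 0x0CC8BA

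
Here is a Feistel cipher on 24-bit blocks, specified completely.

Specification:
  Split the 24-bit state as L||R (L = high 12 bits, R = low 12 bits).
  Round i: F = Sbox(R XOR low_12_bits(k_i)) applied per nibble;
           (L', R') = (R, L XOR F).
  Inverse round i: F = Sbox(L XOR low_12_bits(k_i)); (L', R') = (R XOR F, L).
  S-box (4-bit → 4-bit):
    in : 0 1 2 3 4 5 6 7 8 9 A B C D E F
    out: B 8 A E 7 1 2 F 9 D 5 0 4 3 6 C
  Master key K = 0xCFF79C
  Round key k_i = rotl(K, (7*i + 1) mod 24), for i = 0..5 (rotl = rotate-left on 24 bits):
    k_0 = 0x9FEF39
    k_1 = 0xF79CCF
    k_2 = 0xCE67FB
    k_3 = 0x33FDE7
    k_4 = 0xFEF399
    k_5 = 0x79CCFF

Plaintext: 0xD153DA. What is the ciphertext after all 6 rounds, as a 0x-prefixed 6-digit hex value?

0x383FCF

s_0 = plaintext = 0xD153DA
s_1 = Round(s_0, k_0) = 0x3DA97B
s_2 = Round(s_1, k_1) = 0x97B2DD
s_3 = Round(s_2, k_2) = 0x2DD8D9
s_4 = Round(s_3, k_3) = 0x8D933B
s_5 = Round(s_4, k_4) = 0x33B383
s_6 = Round(s_5, k_5) = 0x383FCF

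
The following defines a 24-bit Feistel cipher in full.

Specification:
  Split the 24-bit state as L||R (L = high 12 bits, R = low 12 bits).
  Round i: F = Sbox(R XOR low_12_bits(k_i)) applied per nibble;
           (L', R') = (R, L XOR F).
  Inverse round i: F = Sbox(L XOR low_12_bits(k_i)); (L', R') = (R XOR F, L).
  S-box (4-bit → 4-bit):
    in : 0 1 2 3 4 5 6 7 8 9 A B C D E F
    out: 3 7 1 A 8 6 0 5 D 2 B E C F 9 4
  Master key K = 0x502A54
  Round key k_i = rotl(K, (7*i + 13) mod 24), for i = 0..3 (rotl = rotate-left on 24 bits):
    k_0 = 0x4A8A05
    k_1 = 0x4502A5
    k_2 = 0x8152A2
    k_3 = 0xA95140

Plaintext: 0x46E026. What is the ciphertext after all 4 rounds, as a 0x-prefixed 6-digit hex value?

0x02E8D8

s_0 = plaintext = 0x46E026
s_1 = Round(s_0, k_0) = 0x026F74
s_2 = Round(s_1, k_1) = 0xF74FD1
s_3 = Round(s_2, k_2) = 0xFD102E
s_4 = Round(s_3, k_3) = 0x02E8D8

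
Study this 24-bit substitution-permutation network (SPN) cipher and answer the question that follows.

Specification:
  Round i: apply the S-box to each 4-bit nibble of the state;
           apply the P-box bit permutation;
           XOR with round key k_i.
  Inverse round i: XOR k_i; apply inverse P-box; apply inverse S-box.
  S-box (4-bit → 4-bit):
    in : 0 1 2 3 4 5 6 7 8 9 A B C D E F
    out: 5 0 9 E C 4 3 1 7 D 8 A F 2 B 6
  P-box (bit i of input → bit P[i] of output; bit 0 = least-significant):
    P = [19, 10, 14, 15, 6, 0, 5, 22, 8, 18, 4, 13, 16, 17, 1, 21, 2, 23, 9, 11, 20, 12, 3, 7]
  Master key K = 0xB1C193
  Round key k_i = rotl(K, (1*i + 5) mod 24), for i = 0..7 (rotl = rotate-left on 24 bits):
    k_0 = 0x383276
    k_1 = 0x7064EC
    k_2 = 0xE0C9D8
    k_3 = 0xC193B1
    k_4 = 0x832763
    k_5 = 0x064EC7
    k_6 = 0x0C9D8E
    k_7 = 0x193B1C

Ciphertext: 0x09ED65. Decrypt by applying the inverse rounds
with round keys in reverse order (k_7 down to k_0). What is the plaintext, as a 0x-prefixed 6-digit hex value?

s_0 = ciphertext = 0x09ED65
s_1 = InvRound(s_0, k_7) = 0x851583
s_2 = InvRound(s_1, k_6) = 0x5E71D2
s_3 = InvRound(s_2, k_5) = 0x6919B6
s_4 = InvRound(s_3, k_4) = 0xBCB4E6
s_5 = InvRound(s_4, k_3) = 0x709CE6
s_6 = InvRound(s_5, k_2) = 0x86505F
s_7 = InvRound(s_6, k_1) = 0xED333D
s_8 = InvRound(s_7, k_0) = 0x0D06E1

0x0D06E1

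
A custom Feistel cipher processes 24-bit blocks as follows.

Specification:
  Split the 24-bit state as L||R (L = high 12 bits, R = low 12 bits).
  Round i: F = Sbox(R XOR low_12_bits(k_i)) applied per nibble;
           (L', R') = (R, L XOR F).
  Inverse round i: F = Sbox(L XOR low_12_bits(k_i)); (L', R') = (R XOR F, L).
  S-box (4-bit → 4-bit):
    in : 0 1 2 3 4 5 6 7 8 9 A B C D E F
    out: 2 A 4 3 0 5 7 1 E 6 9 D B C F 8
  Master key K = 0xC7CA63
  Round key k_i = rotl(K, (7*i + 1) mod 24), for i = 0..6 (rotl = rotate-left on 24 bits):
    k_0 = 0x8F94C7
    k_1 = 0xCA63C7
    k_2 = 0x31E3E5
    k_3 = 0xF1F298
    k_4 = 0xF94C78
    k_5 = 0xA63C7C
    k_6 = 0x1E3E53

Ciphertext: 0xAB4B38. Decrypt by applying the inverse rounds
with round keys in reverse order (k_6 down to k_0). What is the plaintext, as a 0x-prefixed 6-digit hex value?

s_0 = ciphertext = 0xAB4B38
s_1 = InvRound(s_0, k_6) = 0xBC9AB4
s_2 = InvRound(s_1, k_5) = 0xB61BC9
s_3 = InvRound(s_2, k_4) = 0xA6FB61
s_4 = InvRound(s_3, k_3) = 0x5E0A6F
s_5 = InvRound(s_4, k_2) = 0xD4A5E0
s_6 = InvRound(s_5, k_1) = 0xA0CD4A
s_7 = InvRound(s_6, k_0) = 0x2F7A0C

0x2F7A0C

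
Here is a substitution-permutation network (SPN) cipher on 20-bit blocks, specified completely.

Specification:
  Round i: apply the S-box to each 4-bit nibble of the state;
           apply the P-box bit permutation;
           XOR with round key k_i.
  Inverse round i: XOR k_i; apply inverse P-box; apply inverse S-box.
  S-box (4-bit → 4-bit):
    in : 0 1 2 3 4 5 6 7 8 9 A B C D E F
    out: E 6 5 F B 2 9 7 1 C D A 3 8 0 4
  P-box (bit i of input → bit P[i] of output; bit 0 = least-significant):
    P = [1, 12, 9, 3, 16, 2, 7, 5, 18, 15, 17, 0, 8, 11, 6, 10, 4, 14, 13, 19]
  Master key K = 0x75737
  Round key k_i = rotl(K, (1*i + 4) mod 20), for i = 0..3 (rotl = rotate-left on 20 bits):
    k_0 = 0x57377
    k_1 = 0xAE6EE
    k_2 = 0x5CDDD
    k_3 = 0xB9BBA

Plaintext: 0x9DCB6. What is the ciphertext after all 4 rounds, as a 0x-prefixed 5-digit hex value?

0xCB7FE

s_0 = plaintext = 0x9DCB6
s_1 = Round(s_0, k_0) = 0x9D759
s_2 = Round(s_1, k_1) = 0x440E2
s_3 = Round(s_2, k_2) = 0xF02CE
s_4 = Round(s_3, k_3) = 0xCB7FE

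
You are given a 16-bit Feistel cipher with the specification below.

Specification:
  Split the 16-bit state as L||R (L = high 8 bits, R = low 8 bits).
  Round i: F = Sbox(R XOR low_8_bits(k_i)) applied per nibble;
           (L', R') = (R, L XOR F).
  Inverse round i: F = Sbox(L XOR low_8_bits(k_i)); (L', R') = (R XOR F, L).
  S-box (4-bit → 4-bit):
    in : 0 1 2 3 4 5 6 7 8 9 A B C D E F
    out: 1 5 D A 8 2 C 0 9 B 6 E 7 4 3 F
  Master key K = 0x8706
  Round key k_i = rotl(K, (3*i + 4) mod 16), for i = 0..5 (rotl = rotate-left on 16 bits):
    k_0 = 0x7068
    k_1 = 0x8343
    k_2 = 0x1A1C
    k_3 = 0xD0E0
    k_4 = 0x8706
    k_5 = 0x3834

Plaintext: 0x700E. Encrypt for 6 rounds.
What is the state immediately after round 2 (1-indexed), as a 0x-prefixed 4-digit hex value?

0xBCF1

s_0 = plaintext = 0x700E
s_1 = Round(s_0, k_0) = 0x0EBC
s_2 = Round(s_1, k_1) = 0xBCF1
s_3 = Round(s_2, k_2) = 0xF188
s_4 = Round(s_3, k_3) = 0x8838
s_5 = Round(s_4, k_4) = 0x382B
s_6 = Round(s_5, k_5) = 0x2B67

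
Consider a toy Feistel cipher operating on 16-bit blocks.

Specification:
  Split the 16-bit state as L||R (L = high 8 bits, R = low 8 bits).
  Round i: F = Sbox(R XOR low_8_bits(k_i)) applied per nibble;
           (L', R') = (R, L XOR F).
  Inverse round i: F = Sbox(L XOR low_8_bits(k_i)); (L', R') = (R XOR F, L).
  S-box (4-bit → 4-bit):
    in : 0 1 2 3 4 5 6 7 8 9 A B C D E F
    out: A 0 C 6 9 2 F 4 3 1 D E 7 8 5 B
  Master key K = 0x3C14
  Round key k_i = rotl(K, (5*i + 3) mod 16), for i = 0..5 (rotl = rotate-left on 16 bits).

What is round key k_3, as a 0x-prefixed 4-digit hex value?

K = 0x3C14
k_0 = rotl(K, (5*0+3) mod 16) = rotl(K, 3) = 0xE0A1
k_1 = rotl(K, (5*1+3) mod 16) = rotl(K, 8) = 0x143C
k_2 = rotl(K, (5*2+3) mod 16) = rotl(K, 13) = 0x8782
k_3 = rotl(K, (5*3+3) mod 16) = rotl(K, 2) = 0xF050

0xF050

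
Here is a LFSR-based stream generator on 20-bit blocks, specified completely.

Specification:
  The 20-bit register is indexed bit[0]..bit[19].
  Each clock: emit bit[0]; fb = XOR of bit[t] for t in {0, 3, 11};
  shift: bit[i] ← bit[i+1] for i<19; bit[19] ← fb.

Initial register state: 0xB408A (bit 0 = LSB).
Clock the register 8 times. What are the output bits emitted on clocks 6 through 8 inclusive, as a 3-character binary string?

001

reg_0 = 0xB408A
clock 1: out=0, reg = 0xDA045
clock 2: out=1, reg = 0xED022
clock 3: out=0, reg = 0x76811
clock 4: out=1, reg = 0x3B408
clock 5: out=0, reg = 0x9DA04
clock 6: out=0, reg = 0xCED02
clock 7: out=0, reg = 0xE7681
clock 8: out=1, reg = 0xF3B40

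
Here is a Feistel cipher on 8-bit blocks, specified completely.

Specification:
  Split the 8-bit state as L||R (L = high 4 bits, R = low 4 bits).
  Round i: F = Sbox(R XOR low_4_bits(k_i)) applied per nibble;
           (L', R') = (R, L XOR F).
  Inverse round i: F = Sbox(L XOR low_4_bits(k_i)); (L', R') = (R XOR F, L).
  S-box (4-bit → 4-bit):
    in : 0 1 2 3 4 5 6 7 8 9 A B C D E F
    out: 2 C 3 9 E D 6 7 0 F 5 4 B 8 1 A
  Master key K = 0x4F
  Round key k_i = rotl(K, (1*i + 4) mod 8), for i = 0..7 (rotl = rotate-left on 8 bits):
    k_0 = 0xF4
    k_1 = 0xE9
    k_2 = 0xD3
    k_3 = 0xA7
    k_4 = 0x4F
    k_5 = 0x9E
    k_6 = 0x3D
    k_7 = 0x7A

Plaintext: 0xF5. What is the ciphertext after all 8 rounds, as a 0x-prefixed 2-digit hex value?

s_0 = plaintext = 0xF5
s_1 = Round(s_0, k_0) = 0x53
s_2 = Round(s_1, k_1) = 0x30
s_3 = Round(s_2, k_2) = 0x0A
s_4 = Round(s_3, k_3) = 0xA8
s_5 = Round(s_4, k_4) = 0x8D
s_6 = Round(s_5, k_5) = 0xD1
s_7 = Round(s_6, k_6) = 0x16
s_8 = Round(s_7, k_7) = 0x6A

0x6A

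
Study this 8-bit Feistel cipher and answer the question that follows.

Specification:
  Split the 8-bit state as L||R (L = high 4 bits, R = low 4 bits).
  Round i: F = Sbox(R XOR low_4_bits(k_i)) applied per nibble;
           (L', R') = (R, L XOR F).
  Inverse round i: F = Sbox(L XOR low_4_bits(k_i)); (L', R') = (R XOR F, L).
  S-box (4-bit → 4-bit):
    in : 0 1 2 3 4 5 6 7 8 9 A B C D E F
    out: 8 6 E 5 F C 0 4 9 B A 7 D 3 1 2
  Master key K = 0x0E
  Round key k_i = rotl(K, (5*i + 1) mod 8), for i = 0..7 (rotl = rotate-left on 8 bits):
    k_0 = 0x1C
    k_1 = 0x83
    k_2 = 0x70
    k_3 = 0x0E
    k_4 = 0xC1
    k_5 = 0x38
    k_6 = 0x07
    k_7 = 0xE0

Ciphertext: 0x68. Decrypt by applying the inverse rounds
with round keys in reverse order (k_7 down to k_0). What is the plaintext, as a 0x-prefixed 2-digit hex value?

0x8C

s_0 = ciphertext = 0x68
s_1 = InvRound(s_0, k_7) = 0x86
s_2 = InvRound(s_1, k_6) = 0x48
s_3 = InvRound(s_2, k_5) = 0x54
s_4 = InvRound(s_3, k_4) = 0xB5
s_5 = InvRound(s_4, k_3) = 0x9B
s_6 = InvRound(s_5, k_2) = 0x09
s_7 = InvRound(s_6, k_1) = 0xC0
s_8 = InvRound(s_7, k_0) = 0x8C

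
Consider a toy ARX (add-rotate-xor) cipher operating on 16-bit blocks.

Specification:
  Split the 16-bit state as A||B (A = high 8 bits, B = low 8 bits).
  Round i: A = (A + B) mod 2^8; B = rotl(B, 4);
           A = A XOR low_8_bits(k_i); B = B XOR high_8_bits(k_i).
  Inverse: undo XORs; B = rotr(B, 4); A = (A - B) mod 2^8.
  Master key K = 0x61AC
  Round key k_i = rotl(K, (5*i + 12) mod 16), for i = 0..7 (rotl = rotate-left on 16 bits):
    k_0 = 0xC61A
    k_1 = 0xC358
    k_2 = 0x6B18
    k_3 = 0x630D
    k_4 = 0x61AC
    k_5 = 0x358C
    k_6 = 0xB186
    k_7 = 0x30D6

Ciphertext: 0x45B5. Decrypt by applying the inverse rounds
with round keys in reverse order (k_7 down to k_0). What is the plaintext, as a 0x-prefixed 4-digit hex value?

0xA5C7

s_0 = ciphertext = 0x45B5
s_1 = InvRound(s_0, k_7) = 0x3B58
s_2 = InvRound(s_1, k_6) = 0x1F9E
s_3 = InvRound(s_2, k_5) = 0xD9BA
s_4 = InvRound(s_3, k_4) = 0xB8BD
s_5 = InvRound(s_4, k_3) = 0xC8ED
s_6 = InvRound(s_5, k_2) = 0x6868
s_7 = InvRound(s_6, k_1) = 0x76BA
s_8 = InvRound(s_7, k_0) = 0xA5C7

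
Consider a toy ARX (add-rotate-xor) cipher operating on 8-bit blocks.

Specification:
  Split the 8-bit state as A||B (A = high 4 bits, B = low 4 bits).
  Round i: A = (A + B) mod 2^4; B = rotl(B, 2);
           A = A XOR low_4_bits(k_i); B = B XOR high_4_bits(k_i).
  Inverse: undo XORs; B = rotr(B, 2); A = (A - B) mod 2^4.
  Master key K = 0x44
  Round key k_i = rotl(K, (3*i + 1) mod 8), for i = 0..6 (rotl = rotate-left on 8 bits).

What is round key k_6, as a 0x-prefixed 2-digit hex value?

K = 0x44
k_0 = rotl(K, (3*0+1) mod 8) = rotl(K, 1) = 0x88
k_1 = rotl(K, (3*1+1) mod 8) = rotl(K, 4) = 0x44
k_2 = rotl(K, (3*2+1) mod 8) = rotl(K, 7) = 0x22
k_3 = rotl(K, (3*3+1) mod 8) = rotl(K, 2) = 0x11
k_4 = rotl(K, (3*4+1) mod 8) = rotl(K, 5) = 0x88
k_5 = rotl(K, (3*5+1) mod 8) = rotl(K, 0) = 0x44
k_6 = rotl(K, (3*6+1) mod 8) = rotl(K, 3) = 0x22

0x22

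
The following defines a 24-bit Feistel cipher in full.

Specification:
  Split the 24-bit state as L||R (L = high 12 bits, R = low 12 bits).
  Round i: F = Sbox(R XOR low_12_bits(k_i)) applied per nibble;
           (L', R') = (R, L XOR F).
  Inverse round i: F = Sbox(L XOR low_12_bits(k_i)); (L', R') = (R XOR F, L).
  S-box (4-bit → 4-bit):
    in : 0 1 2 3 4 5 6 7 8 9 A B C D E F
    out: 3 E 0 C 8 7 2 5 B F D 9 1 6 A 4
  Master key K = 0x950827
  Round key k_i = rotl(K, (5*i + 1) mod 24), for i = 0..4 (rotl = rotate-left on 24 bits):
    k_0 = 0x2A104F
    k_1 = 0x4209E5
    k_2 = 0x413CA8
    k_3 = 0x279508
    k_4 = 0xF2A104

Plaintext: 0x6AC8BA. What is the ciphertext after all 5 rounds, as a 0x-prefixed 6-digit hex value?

0xF2B6E4

s_0 = plaintext = 0x6AC8BA
s_1 = Round(s_0, k_0) = 0x8BADEB
s_2 = Round(s_1, k_1) = 0xDEB080
s_3 = Round(s_2, k_2) = 0x080CE0
s_4 = Round(s_3, k_3) = 0xCE0F2B
s_5 = Round(s_4, k_4) = 0xF2B6E4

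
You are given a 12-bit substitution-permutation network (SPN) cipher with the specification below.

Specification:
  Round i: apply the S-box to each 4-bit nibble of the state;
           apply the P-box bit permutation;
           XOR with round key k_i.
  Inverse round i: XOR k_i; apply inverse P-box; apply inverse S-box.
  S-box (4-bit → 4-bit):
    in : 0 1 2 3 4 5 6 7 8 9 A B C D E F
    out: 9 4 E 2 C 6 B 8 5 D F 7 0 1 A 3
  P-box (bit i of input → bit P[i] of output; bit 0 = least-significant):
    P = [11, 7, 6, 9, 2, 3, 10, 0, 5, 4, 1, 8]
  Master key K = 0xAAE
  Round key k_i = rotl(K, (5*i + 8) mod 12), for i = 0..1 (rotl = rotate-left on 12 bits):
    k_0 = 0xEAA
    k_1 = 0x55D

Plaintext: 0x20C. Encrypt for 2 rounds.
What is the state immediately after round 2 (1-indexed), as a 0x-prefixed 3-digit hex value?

s_0 = plaintext = 0x20C
s_1 = Round(s_0, k_0) = 0xFBD
s_2 = Round(s_1, k_1) = 0x961

0x961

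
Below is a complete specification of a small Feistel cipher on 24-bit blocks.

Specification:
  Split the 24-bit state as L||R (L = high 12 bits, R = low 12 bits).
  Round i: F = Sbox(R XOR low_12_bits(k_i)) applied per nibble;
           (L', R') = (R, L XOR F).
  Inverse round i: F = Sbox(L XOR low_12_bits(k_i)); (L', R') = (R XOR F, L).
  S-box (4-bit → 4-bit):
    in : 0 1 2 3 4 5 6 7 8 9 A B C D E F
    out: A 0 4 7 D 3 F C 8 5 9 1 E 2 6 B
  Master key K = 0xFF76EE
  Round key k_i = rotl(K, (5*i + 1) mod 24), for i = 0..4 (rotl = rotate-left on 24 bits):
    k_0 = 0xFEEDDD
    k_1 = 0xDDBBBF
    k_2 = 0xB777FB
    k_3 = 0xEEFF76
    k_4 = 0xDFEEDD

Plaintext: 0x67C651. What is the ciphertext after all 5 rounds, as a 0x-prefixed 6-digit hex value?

0xF5DCB0

s_0 = plaintext = 0x67C651
s_1 = Round(s_0, k_0) = 0x6517F2
s_2 = Round(s_1, k_1) = 0x7F2883
s_3 = Round(s_2, k_2) = 0x883C3A
s_4 = Round(s_3, k_3) = 0xC3AF5D
s_5 = Round(s_4, k_4) = 0xF5DCB0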